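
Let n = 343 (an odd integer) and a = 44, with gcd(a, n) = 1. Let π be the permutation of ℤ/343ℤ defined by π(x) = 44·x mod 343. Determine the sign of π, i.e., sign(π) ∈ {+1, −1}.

Trace 268: π^k(268) = [268, 130, 232, 261, 165, 57, 107] for k=0..6.
π_44 has 7 disjoint cycles with lengths [147, 147, 21, 21, 3, 3, 1] on {0,…,342}.
sign(π) = (−1)^{n − #cycles} = (−1)^{343−7} = (−1)^336 = +1.

+1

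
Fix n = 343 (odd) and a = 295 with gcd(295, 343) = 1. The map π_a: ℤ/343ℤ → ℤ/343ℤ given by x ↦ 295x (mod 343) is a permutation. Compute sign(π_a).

Trace 295: π^k(295) = [295, 246, 197, 148, 99, 50, 1] for k=0..6.
The orbit structure of x ↦ 295x mod 343: 91 orbits of sizes [7, 7, 7, 7, 7, 7, 7, 7, 7, 7, 7, 7, 7, 7, 7, 7, 7, 7, 7, 7, 7, 7, 7, 7, 7, 7, 7, 7, 7, 7, 7, 7, 7, 7, 7, 7, 7, 7, 7, 7, 7, 7, 1, 1, 1, 1, 1, 1, 1, 1, 1, 1, 1, 1, 1, 1, 1, 1, 1, 1, 1, 1, 1, 1, 1, 1, 1, 1, 1, 1, 1, 1, 1, 1, 1, 1, 1, 1, 1, 1, 1, 1, 1, 1, 1, 1, 1, 1, 1, 1, 1].
Σ(ℓ_i−1) = 343−91 = 252; sign = (−1)^252 = +1.
Zolotarev: (295|343) = +1, matching the cycle-count sign.

+1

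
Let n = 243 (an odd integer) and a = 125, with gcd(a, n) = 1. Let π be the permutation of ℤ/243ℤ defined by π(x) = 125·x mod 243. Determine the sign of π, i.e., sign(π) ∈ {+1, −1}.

Trace 98: π^k(98) = [98, 100, 107, 10, 35, 1, 125] for k=0..6.
Cycle type of π: 54×3 + 18×3 + 6×3 + 2×4 + 1; total 14 cycles.
n − c = 243 − 14 = 229; sign = (−1)^229 = -1.
(125|243)_J = -1 (Zolotarev's lemma cross-check).

-1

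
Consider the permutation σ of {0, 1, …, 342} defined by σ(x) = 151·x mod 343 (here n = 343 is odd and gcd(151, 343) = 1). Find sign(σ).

Start at x=214: 214 → 72 → 239 → 74 → 198 → 57 → 32 → … (one orbit).
The orbit structure of x ↦ 151x mod 343: 7 orbits of sizes [147, 147, 21, 21, 3, 3, 1].
sign(π) = (−1)^{n − #cycles} = (−1)^{343−7} = (−1)^336 = +1.
The Jacobi symbol (151|343) = +1 (Zolotarev) agrees.

+1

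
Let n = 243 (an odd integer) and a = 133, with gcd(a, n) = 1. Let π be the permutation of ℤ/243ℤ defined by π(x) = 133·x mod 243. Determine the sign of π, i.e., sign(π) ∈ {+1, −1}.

+1

Trace 145: π^k(145) = [145, 88, 40, 217, 187, 85, 127] for k=0..6.
Decompose π into cycles: lengths [81, 81, 27, 27, 9, 9, 3, 3, 1, 1, 1] (11 cycles, including the fixed point 0).
Σ(ℓ_i−1) = 243−11 = 232; sign = (−1)^232 = +1.
Check: (133/243) = +1 by Zolotarev.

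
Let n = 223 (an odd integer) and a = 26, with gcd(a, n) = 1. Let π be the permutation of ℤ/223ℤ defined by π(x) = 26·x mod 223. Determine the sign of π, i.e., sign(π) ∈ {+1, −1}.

Start at x=195: 195 → 164 → 27 → 33 → 189 → 8 → 208 → … (one orbit).
Decompose π into cycles: lengths [74, 74, 74, 1] (4 cycles, including the fixed point 0).
4 cycles on 223: each ℓ→(−1)^(ℓ−1), product (−1)^219 = -1.
Check: (26/223) = -1 by Zolotarev.

-1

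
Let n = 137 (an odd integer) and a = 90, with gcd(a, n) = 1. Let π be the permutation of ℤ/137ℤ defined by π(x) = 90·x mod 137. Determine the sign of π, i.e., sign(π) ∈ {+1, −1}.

Trace 5: π^k(5) = [5, 39, 85, 115, 75, 37, 42] for k=0..6.
The orbit structure of x ↦ 90x mod 137: 2 orbits of sizes [136, 1].
137 − 2 = 135 transpositions; sign(π) = (−1)^135 = -1.
Via Zolotarev, sign(π_{90}) = (90|137) = -1.

-1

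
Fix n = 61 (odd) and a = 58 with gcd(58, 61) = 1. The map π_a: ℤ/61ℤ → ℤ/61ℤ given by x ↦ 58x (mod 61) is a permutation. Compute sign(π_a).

+1

Orbit of 9 under x↦58x: [9, 34, 20, 1, 58]… (length divides ord_61(58)).
Cycle type of π: 5×12 + 1; total 13 cycles.
Σ(ℓ_i−1) = 61−13 = 48; sign = (−1)^48 = +1.
Via Zolotarev, sign(π_{58}) = (58|61) = +1.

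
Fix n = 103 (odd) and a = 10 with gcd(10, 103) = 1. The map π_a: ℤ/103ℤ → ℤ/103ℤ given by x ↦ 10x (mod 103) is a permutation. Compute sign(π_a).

-1

Trace 13: π^k(13) = [13, 27, 64, 22, 14, 37, 61] for k=0..6.
4 cycles of lengths [34, 34, 34, 1].
4 cycles on 103: each ℓ→(−1)^(ℓ−1), product (−1)^99 = -1.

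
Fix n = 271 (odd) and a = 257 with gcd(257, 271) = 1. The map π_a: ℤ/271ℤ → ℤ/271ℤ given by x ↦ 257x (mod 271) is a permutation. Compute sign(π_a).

Orbit of 69 under x↦257x: [69, 118, 245, 93, 53, 71, 90]… (length divides ord_271(257)).
Decompose π into cycles: lengths [270, 1] (2 cycles, including the fixed point 0).
sign(π) = (−1)^{n − #cycles} = (−1)^{271−2} = (−1)^269 = -1.
The Jacobi symbol (257|271) = -1 (Zolotarev) agrees.

-1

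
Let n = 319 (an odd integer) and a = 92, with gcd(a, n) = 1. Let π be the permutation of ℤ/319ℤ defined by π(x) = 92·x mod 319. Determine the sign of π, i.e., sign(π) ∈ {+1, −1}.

+1

Start at x=245: 245 → 210 → 180 → 291 → 295 → 25 → 67 → … (one orbit).
Cycle lengths of π_92 on ℤ/319ℤ: [70, 70, 70, 70, 14, 14, 5, 5, 1]; 9 cycles in total.
With 9 cycles on 319 points, sign = (−1)^{319−9} = +1.
Zolotarev: (92|319) = +1, matching the cycle-count sign.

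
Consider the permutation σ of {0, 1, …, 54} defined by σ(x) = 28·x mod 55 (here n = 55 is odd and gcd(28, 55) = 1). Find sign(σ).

Start at x=31: 31 → 43 → 49 → 52 → 26 → 13 → 34 → … (one orbit).
Cycle type of π: 20×2 + 10 + 4 + 1; total 5 cycles.
5 cycles on 55: each ℓ→(−1)^(ℓ−1), product (−1)^50 = +1.
(28|55)_J = +1 (Zolotarev's lemma cross-check).

+1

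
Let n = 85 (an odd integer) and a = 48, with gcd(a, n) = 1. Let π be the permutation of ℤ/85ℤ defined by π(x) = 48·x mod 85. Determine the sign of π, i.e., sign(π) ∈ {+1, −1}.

+1

Trace 49: π^k(49) = [49, 57, 16, 3, 59, 27, 21] for k=0..6.
The orbit structure of x ↦ 48x mod 85: 7 orbits of sizes [16, 16, 16, 16, 16, 4, 1].
sign(π) = (−1)^{n − #cycles} = (−1)^{85−7} = (−1)^78 = +1.
Via Zolotarev, sign(π_{48}) = (48|85) = +1.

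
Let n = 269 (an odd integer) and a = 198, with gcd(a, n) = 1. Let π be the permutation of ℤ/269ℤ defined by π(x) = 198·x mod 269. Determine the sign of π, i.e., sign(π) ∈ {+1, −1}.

-1

Orbit of 111 under x↦198x: [111, 189, 31, 220, 251, 202, 184]… (length divides ord_269(198)).
Cycle lengths of π_198 on ℤ/269ℤ: [268, 1]; 2 cycles in total.
Σ(ℓ_i−1) = 269−2 = 267; sign = (−1)^267 = -1.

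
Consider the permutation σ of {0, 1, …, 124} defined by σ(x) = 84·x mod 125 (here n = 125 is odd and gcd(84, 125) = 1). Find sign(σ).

Trace 61: π^k(61) = [61, 124, 41, 69, 46, 114, 76] for k=0..6.
Cycle lengths of π_84 on ℤ/125ℤ: [50, 50, 10, 10, 2, 2, 1]; 7 cycles in total.
With 7 cycles on 125 points, sign = (−1)^{125−7} = +1.

+1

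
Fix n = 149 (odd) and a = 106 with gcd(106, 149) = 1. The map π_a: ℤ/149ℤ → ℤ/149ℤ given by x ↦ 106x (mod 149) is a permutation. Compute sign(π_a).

-1

Trace 36: π^k(36) = [36, 91, 110, 38, 5, 83, 7] for k=0..6.
Decompose π into cycles: lengths [148, 1] (2 cycles, including the fixed point 0).
n − c = 149 − 2 = 147; sign = (−1)^147 = -1.
Check: (106/149) = -1 by Zolotarev.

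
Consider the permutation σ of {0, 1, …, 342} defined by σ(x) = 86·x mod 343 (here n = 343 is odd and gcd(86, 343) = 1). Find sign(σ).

+1

Trace 176: π^k(176) = [176, 44, 11, 260, 65, 102, 197] for k=0..6.
7 cycles of lengths [147, 147, 21, 21, 3, 3, 1].
n − c = 343 − 7 = 336; sign = (−1)^336 = +1.
Via Zolotarev, sign(π_{86}) = (86|343) = +1.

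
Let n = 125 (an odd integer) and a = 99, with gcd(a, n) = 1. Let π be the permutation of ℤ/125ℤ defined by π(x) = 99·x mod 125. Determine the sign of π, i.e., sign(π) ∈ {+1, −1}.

+1

Orbit of 49 under x↦99x: [49, 101, 124, 26, 74, 76, 24]… (length divides ord_125(99)).
The orbit structure of x ↦ 99x mod 125: 23 orbits of sizes [10, 10, 10, 10, 10, 10, 10, 10, 10, 10, 2, 2, 2, 2, 2, 2, 2, 2, 2, 2, 2, 2, 1].
Σ(ℓ_i−1) = 125−23 = 102; sign = (−1)^102 = +1.
The Jacobi symbol (99|125) = +1 (Zolotarev) agrees.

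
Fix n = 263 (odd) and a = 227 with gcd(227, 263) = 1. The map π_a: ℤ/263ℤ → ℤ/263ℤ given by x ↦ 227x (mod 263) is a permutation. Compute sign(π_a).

Start at x=187: 187 → 106 → 129 → 90 → 179 → 131 → 18 → … (one orbit).
Decompose π into cycles: lengths [262, 1] (2 cycles, including the fixed point 0).
Σ(ℓ_i−1) = 263−2 = 261; sign = (−1)^261 = -1.
Check: (227/263) = -1 by Zolotarev.

-1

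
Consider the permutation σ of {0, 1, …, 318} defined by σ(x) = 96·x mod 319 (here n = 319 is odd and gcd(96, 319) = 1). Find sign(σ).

-1

Orbit of 151 under x↦96x: [151, 141, 138, 169, 274, 146, 299]… (length divides ord_319(96)).
π_96 has 8 disjoint cycles with lengths [70, 70, 70, 70, 14, 14, 10, 1] on {0,…,318}.
Σ(ℓ_i−1) = 319−8 = 311; sign = (−1)^311 = -1.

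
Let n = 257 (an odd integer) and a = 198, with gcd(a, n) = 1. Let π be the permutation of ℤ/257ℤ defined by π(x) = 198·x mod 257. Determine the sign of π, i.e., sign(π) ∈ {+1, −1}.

+1

Trace 146: π^k(146) = [146, 124, 137, 141, 162, 208, 64] for k=0..6.
Cycle type of π: 128×2 + 1; total 3 cycles.
With 3 cycles on 257 points, sign = (−1)^{257−3} = +1.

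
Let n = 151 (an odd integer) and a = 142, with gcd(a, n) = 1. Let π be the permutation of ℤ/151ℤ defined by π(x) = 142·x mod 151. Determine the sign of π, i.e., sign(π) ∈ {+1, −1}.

-1

Start at x=92: 92 → 78 → 53 → 127 → 65 → 19 → 131 → … (one orbit).
4 cycles of lengths [50, 50, 50, 1].
With 4 cycles on 151 points, sign = (−1)^{151−4} = -1.
The Jacobi symbol (142|151) = -1 (Zolotarev) agrees.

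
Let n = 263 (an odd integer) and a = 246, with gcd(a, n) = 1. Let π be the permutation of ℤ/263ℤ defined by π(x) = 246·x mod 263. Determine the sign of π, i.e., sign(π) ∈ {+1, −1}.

-1

Start at x=238: 238 → 162 → 139 → 4 → 195 → 104 → 73 → … (one orbit).
Cycle lengths of π_246 on ℤ/263ℤ: [262, 1]; 2 cycles in total.
Σ(ℓ_i−1) = 263−2 = 261; sign = (−1)^261 = -1.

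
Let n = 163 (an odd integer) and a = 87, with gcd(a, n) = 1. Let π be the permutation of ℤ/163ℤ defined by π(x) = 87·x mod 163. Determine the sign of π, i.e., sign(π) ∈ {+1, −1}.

Start at x=160: 160 → 65 → 113 → 51 → 36 → 35 → 111 → … (one orbit).
π_87 has 3 disjoint cycles with lengths [81, 81, 1] on {0,…,162}.
With 3 cycles on 163 points, sign = (−1)^{163−3} = +1.

+1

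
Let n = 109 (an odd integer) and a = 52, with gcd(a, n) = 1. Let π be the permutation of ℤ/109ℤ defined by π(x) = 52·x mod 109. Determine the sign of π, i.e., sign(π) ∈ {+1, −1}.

-1

Start at x=19: 19 → 7 → 37 → 71 → 95 → 35 → 76 → … (one orbit).
Cycle type of π: 108 + 1; total 2 cycles.
With 2 cycles on 109 points, sign = (−1)^{109−2} = -1.
Via Zolotarev, sign(π_{52}) = (52|109) = -1.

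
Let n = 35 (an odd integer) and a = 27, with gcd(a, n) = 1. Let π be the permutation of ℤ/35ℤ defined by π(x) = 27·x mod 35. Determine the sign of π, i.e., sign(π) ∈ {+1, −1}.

+1

Start at x=13: 13 → 1 → 27 → 29 → 13 (one orbit).
Decompose π into cycles: lengths [4, 4, 4, 4, 4, 4, 4, 2, 2, 2, 1] (11 cycles, including the fixed point 0).
11 cycles on 35: each ℓ→(−1)^(ℓ−1), product (−1)^24 = +1.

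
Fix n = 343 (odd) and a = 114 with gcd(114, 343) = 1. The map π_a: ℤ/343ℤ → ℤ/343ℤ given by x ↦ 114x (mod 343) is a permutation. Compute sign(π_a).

Start at x=298: 298 → 15 → 338 → 116 → 190 → 51 → 326 → … (one orbit).
π_114 has 7 disjoint cycles with lengths [147, 147, 21, 21, 3, 3, 1] on {0,…,342}.
7 cycles on 343: each ℓ→(−1)^(ℓ−1), product (−1)^336 = +1.

+1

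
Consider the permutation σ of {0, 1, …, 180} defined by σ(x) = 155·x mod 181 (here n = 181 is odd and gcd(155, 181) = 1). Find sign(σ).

-1

Trace 180: π^k(180) = [180, 26, 48, 19, 49, 174, 1] for k=0..6.
Cycle type of π: 12×15 + 1; total 16 cycles.
Σ(ℓ_i−1) = 181−16 = 165; sign = (−1)^165 = -1.
Zolotarev: (155|181) = -1, matching the cycle-count sign.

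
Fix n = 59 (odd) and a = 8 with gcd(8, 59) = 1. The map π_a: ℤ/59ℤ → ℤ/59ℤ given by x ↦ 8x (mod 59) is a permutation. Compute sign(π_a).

-1

Start at x=16: 16 → 10 → 21 → 50 → 46 → 14 → 53 → … (one orbit).
Cycle type of π: 58 + 1; total 2 cycles.
2 cycles on 59: each ℓ→(−1)^(ℓ−1), product (−1)^57 = -1.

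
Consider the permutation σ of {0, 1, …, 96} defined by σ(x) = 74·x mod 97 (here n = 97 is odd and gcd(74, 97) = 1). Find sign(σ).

Trace 68: π^k(68) = [68, 85, 82, 54, 19, 48, 60] for k=0..6.
Cycle lengths of π_74 on ℤ/97ℤ: [96, 1]; 2 cycles in total.
Σ(ℓ_i−1) = 97−2 = 95; sign = (−1)^95 = -1.
Via Zolotarev, sign(π_{74}) = (74|97) = -1.

-1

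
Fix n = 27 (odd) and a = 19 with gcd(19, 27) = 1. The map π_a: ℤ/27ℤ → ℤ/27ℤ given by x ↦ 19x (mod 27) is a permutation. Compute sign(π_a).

Trace 19: π^k(19) = [19, 10, 1] for k=0..2.
Cycle lengths of π_19 on ℤ/27ℤ: [3, 3, 3, 3, 3, 3, 1, 1, 1, 1, 1, 1, 1, 1, 1]; 15 cycles in total.
27 − 15 = 12 transpositions; sign(π) = (−1)^12 = +1.
The Jacobi symbol (19|27) = +1 (Zolotarev) agrees.

+1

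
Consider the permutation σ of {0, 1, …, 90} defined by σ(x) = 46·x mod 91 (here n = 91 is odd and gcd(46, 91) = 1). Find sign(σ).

Orbit of 57 under x↦46x: [57, 74, 37, 64, 32, 16, 8]… (length divides ord_91(46)).
The orbit structure of x ↦ 46x mod 91: 10 orbits of sizes [12, 12, 12, 12, 12, 12, 12, 3, 3, 1].
sign(π) = (−1)^{n − #cycles} = (−1)^{91−10} = (−1)^81 = -1.
The Jacobi symbol (46|91) = -1 (Zolotarev) agrees.

-1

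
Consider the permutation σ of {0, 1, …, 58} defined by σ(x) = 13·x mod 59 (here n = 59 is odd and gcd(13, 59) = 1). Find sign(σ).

Trace 55: π^k(55) = [55, 7, 32, 3, 39, 35, 42] for k=0..6.
2 cycles of lengths [58, 1].
Σ(ℓ_i−1) = 59−2 = 57; sign = (−1)^57 = -1.
Zolotarev: (13|59) = -1, matching the cycle-count sign.

-1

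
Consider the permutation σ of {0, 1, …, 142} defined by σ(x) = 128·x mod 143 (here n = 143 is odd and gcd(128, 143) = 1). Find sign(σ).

+1

Start at x=27: 27 → 24 → 69 → 109 → 81 → 72 → 64 → … (one orbit).
Cycle type of π: 60×2 + 12 + 10 + 1; total 5 cycles.
143 − 5 = 138 transpositions; sign(π) = (−1)^138 = +1.
Zolotarev: (128|143) = +1, matching the cycle-count sign.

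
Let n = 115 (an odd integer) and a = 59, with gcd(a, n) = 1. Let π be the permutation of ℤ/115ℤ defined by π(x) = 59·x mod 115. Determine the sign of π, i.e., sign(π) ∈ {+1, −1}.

Orbit of 101 under x↦59x: [101, 94, 26, 39, 1, 59, 31]… (length divides ord_115(59)).
Cycle type of π: 22×4 + 11×2 + 2×2 + 1; total 9 cycles.
n − c = 115 − 9 = 106; sign = (−1)^106 = +1.
(59|115)_J = +1 (Zolotarev's lemma cross-check).

+1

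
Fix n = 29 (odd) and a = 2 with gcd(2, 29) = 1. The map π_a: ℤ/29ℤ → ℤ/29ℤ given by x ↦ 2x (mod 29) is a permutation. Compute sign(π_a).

-1

Trace 7: π^k(7) = [7, 14, 28, 27, 25, 21, 13] for k=0..6.
Cycle type of π: 28 + 1; total 2 cycles.
sign(π) = (−1)^{n − #cycles} = (−1)^{29−2} = (−1)^27 = -1.
Check: (2/29) = -1 by Zolotarev.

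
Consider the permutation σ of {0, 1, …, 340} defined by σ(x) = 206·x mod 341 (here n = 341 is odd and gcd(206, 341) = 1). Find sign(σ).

-1

Orbit of 152 under x↦206x: [152, 281, 257, 87, 190, 266, 236]… (length divides ord_341(206)).
π_206 has 14 disjoint cycles with lengths [30, 30, 30, 30, 30, 30, 30, 30, 30, 30, 15, 15, 10, 1] on {0,…,340}.
341 − 14 = 327 transpositions; sign(π) = (−1)^327 = -1.
Zolotarev: (206|341) = -1, matching the cycle-count sign.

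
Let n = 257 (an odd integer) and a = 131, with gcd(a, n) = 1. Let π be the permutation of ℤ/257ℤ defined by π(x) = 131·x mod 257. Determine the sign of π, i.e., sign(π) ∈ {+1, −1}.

Trace 179: π^k(179) = [179, 62, 155, 2, 5, 141, 224] for k=0..6.
The orbit structure of x ↦ 131x mod 257: 2 orbits of sizes [256, 1].
sign(π) = (−1)^{n − #cycles} = (−1)^{257−2} = (−1)^255 = -1.

-1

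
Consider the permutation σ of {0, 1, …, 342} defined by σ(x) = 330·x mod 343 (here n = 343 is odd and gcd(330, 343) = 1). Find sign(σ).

+1

Trace 274: π^k(274) = [274, 211, 1, 330, 169, 204, 92] for k=0..6.
π_330 has 19 disjoint cycles with lengths [49, 49, 49, 49, 49, 49, 7, 7, 7, 7, 7, 7, 1, 1, 1, 1, 1, 1, 1] on {0,…,342}.
19 cycles on 343: each ℓ→(−1)^(ℓ−1), product (−1)^324 = +1.
Check: (330/343) = +1 by Zolotarev.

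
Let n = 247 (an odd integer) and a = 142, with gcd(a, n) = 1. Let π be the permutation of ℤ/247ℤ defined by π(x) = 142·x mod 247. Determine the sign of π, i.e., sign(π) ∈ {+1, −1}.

Start at x=196: 196 → 168 → 144 → 194 → 131 → 77 → 66 → … (one orbit).
The orbit structure of x ↦ 142x mod 247: 21 orbits of sizes [18, 18, 18, 18, 18, 18, 18, 18, 18, 18, 18, 18, 9, 9, 2, 2, 2, 2, 2, 2, 1].
sign(π) = (−1)^{n − #cycles} = (−1)^{247−21} = (−1)^226 = +1.
Check: (142/247) = +1 by Zolotarev.

+1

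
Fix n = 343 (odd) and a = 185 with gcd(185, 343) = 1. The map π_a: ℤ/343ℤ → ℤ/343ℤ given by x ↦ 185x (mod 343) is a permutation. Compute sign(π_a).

Orbit of 19 under x↦185x: [19, 85, 290, 142, 202, 326, 285]… (length divides ord_343(185)).
Cycle type of π: 294 + 42 + 6 + 1; total 4 cycles.
With 4 cycles on 343 points, sign = (−1)^{343−4} = -1.
Via Zolotarev, sign(π_{185}) = (185|343) = -1.

-1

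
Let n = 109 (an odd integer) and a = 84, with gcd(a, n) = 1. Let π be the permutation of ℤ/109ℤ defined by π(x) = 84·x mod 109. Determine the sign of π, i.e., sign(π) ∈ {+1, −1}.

+1

Orbit of 89 under x↦84x: [89, 64, 35, 106, 75, 87, 5]… (length divides ord_109(84)).
Cycle type of π: 54×2 + 1; total 3 cycles.
109 − 3 = 106 transpositions; sign(π) = (−1)^106 = +1.
Zolotarev: (84|109) = +1, matching the cycle-count sign.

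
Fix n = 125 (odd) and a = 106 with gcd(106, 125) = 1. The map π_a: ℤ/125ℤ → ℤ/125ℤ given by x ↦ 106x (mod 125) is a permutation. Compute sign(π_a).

Trace 16: π^k(16) = [16, 71, 26, 6, 11, 41, 96] for k=0..6.
13 cycles of lengths [25, 25, 25, 25, 5, 5, 5, 5, 1, 1, 1, 1, 1].
n − c = 125 − 13 = 112; sign = (−1)^112 = +1.

+1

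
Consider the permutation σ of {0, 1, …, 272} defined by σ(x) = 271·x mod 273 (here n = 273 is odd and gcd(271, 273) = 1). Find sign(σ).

+1

Orbit of 4 under x↦271x: [4, 265, 16, 241, 64, 145, 256]… (length divides ord_273(271)).
27 cycles of lengths [12, 12, 12, 12, 12, 12, 12, 12, 12, 12, 12, 12, 12, 12, 12, 12, 12, 12, 12, 12, 12, 6, 6, 6, 1, 1, 1].
With 27 cycles on 273 points, sign = (−1)^{273−27} = +1.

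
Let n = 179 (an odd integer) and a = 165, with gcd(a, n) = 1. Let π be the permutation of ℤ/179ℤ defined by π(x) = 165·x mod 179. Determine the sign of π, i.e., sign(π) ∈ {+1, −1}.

Trace 60: π^k(60) = [60, 55, 125, 40, 156, 143, 146] for k=0..6.
2 cycles of lengths [178, 1].
2 cycles on 179: each ℓ→(−1)^(ℓ−1), product (−1)^177 = -1.

-1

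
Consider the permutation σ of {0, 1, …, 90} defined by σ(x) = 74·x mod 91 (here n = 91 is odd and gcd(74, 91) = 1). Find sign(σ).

+1

Trace 16: π^k(16) = [16, 1, 74] for k=0..2.
The orbit structure of x ↦ 74x mod 91: 31 orbits of sizes [3, 3, 3, 3, 3, 3, 3, 3, 3, 3, 3, 3, 3, 3, 3, 3, 3, 3, 3, 3, 3, 3, 3, 3, 3, 3, 3, 3, 3, 3, 1].
91 − 31 = 60 transpositions; sign(π) = (−1)^60 = +1.
The Jacobi symbol (74|91) = +1 (Zolotarev) agrees.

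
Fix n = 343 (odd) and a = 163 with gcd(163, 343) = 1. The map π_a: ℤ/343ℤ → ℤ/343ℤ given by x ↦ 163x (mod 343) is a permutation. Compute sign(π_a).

+1

Start at x=37: 37 → 200 → 15 → 44 → 312 → 92 → 247 → … (one orbit).
π_163 has 7 disjoint cycles with lengths [147, 147, 21, 21, 3, 3, 1] on {0,…,342}.
7 cycles on 343: each ℓ→(−1)^(ℓ−1), product (−1)^336 = +1.
Via Zolotarev, sign(π_{163}) = (163|343) = +1.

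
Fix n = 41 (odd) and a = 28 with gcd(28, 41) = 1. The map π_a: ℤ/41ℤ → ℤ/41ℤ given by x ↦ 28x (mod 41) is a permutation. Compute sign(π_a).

Start at x=19: 19 → 40 → 13 → 36 → 24 → 16 → 38 → … (one orbit).
The orbit structure of x ↦ 28x mod 41: 2 orbits of sizes [40, 1].
41 − 2 = 39 transpositions; sign(π) = (−1)^39 = -1.

-1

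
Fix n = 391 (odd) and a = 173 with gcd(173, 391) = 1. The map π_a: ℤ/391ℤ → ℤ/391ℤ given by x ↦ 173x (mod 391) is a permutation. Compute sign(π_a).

Start at x=169: 169 → 303 → 25 → 24 → 242 → 29 → 325 → … (one orbit).
π_173 has 6 disjoint cycles with lengths [176, 176, 16, 11, 11, 1] on {0,…,390}.
n − c = 391 − 6 = 385; sign = (−1)^385 = -1.
Via Zolotarev, sign(π_{173}) = (173|391) = -1.

-1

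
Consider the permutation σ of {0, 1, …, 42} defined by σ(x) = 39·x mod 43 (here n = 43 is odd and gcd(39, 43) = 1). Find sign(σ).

Orbit of 8 under x↦39x: [8, 11, 42, 4, 27, 21, 2]… (length divides ord_43(39)).
Cycle type of π: 14×3 + 1; total 4 cycles.
Σ(ℓ_i−1) = 43−4 = 39; sign = (−1)^39 = -1.
Zolotarev: (39|43) = -1, matching the cycle-count sign.

-1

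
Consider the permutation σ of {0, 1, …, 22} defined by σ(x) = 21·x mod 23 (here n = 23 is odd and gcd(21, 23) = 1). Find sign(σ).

Trace 4: π^k(4) = [4, 15, 16, 14, 18, 10, 3] for k=0..6.
Decompose π into cycles: lengths [22, 1] (2 cycles, including the fixed point 0).
sign(π) = (−1)^{n − #cycles} = (−1)^{23−2} = (−1)^21 = -1.
(21|23)_J = -1 (Zolotarev's lemma cross-check).

-1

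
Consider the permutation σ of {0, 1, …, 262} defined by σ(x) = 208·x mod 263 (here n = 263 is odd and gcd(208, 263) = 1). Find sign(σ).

+1

Orbit of 3 under x↦208x: [3, 98, 133, 49, 198, 156, 99]… (length divides ord_263(208)).
π_208 has 3 disjoint cycles with lengths [131, 131, 1] on {0,…,262}.
3 cycles on 263: each ℓ→(−1)^(ℓ−1), product (−1)^260 = +1.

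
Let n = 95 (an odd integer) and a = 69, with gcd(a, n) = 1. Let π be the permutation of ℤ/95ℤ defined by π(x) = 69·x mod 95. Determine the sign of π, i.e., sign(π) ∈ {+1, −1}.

Trace 11: π^k(11) = [11, 94, 26, 84, 1, 69] for k=0..5.
The orbit structure of x ↦ 69x mod 95: 18 orbits of sizes [6, 6, 6, 6, 6, 6, 6, 6, 6, 6, 6, 6, 6, 6, 6, 2, 2, 1].
18 cycles on 95: each ℓ→(−1)^(ℓ−1), product (−1)^77 = -1.
Zolotarev: (69|95) = -1, matching the cycle-count sign.

-1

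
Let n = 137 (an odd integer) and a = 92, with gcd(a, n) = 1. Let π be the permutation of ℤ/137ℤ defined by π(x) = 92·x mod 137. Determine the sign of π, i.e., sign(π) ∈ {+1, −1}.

Orbit of 111 under x↦92x: [111, 74, 95, 109, 27, 18, 12]… (length divides ord_137(92)).
The orbit structure of x ↦ 92x mod 137: 2 orbits of sizes [136, 1].
With 2 cycles on 137 points, sign = (−1)^{137−2} = -1.

-1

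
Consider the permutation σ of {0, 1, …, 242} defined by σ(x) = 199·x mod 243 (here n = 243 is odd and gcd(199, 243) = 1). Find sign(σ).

+1

Start at x=172: 172 → 208 → 82 → 37 → 73 → 190 → 145 → … (one orbit).
Cycle lengths of π_199 on ℤ/243ℤ: [27, 27, 27, 27, 27, 27, 9, 9, 9, 9, 9, 9, 3, 3, 3, 3, 3, 3, 1, 1, 1, 1, 1, 1, 1, 1, 1]; 27 cycles in total.
Σ(ℓ_i−1) = 243−27 = 216; sign = (−1)^216 = +1.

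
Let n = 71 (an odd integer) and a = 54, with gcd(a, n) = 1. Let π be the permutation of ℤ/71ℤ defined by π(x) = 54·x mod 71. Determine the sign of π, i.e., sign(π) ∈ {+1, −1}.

+1

Trace 54: π^k(54) = [54, 5, 57, 25, 1] for k=0..4.
Decompose π into cycles: lengths [5, 5, 5, 5, 5, 5, 5, 5, 5, 5, 5, 5, 5, 5, 1] (15 cycles, including the fixed point 0).
71 − 15 = 56 transpositions; sign(π) = (−1)^56 = +1.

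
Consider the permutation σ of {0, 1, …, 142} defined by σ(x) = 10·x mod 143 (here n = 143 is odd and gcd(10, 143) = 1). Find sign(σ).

Start at x=142: 142 → 133 → 43 → 1 → 10 → 100 → 142 (one orbit).
28 cycles of lengths [6, 6, 6, 6, 6, 6, 6, 6, 6, 6, 6, 6, 6, 6, 6, 6, 6, 6, 6, 6, 6, 6, 2, 2, 2, 2, 2, 1].
143 − 28 = 115 transpositions; sign(π) = (−1)^115 = -1.

-1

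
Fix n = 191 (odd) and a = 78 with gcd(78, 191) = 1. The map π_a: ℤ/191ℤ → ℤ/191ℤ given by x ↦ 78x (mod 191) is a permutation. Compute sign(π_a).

+1

Orbit of 24 under x↦78x: [24, 153, 92, 109, 98, 4, 121]… (length divides ord_191(78)).
Cycle lengths of π_78 on ℤ/191ℤ: [95, 95, 1]; 3 cycles in total.
191 − 3 = 188 transpositions; sign(π) = (−1)^188 = +1.
Zolotarev: (78|191) = +1, matching the cycle-count sign.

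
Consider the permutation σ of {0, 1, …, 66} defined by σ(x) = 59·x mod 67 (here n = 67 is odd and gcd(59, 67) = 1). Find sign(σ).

+1

Orbit of 9 under x↦59x: [9, 62, 40, 15, 14, 22, 25]… (length divides ord_67(59)).
Decompose π into cycles: lengths [11, 11, 11, 11, 11, 11, 1] (7 cycles, including the fixed point 0).
sign(π) = (−1)^{n − #cycles} = (−1)^{67−7} = (−1)^60 = +1.
Zolotarev: (59|67) = +1, matching the cycle-count sign.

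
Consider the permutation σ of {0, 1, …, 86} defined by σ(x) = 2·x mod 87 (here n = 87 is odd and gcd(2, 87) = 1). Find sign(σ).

+1

Orbit of 64 under x↦2x: [64, 41, 82, 77, 67, 47, 7]… (length divides ord_87(2)).
5 cycles of lengths [28, 28, 28, 2, 1].
With 5 cycles on 87 points, sign = (−1)^{87−5} = +1.
Via Zolotarev, sign(π_{2}) = (2|87) = +1.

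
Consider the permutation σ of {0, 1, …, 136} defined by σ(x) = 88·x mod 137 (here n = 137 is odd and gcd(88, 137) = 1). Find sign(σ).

Start at x=122: 122 → 50 → 16 → 38 → 56 → 133 → 59 → … (one orbit).
Cycle type of π: 17×8 + 1; total 9 cycles.
9 cycles on 137: each ℓ→(−1)^(ℓ−1), product (−1)^128 = +1.

+1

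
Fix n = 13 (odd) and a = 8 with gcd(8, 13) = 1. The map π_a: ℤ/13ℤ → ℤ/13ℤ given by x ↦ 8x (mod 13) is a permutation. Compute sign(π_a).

-1

Trace 5: π^k(5) = [5, 1, 8, 12] for k=0..3.
Cycle lengths of π_8 on ℤ/13ℤ: [4, 4, 4, 1]; 4 cycles in total.
4 cycles on 13: each ℓ→(−1)^(ℓ−1), product (−1)^9 = -1.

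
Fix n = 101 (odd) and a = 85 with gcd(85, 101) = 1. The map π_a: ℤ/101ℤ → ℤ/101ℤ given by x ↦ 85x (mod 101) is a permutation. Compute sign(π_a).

+1

Trace 1: π^k(1) = [1, 85, 54, 45, 88, 6, 5] for k=0..6.
The orbit structure of x ↦ 85x mod 101: 3 orbits of sizes [50, 50, 1].
Σ(ℓ_i−1) = 101−3 = 98; sign = (−1)^98 = +1.
Via Zolotarev, sign(π_{85}) = (85|101) = +1.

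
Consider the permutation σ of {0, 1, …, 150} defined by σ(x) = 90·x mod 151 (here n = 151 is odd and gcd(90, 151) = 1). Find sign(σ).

+1

Trace 110: π^k(110) = [110, 85, 100, 91, 36, 69, 19] for k=0..6.
3 cycles of lengths [75, 75, 1].
sign(π) = (−1)^{n − #cycles} = (−1)^{151−3} = (−1)^148 = +1.
Via Zolotarev, sign(π_{90}) = (90|151) = +1.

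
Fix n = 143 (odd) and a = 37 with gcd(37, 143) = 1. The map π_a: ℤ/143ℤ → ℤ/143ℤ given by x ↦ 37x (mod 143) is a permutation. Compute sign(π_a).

Orbit of 59 under x↦37x: [59, 38, 119, 113, 34, 114, 71]… (length divides ord_143(37)).
π_37 has 6 disjoint cycles with lengths [60, 60, 12, 5, 5, 1] on {0,…,142}.
With 6 cycles on 143 points, sign = (−1)^{143−6} = -1.
(37|143)_J = -1 (Zolotarev's lemma cross-check).

-1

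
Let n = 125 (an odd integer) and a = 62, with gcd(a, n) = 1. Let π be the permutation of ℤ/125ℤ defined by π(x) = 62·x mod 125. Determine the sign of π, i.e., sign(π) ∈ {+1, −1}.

Trace 57: π^k(57) = [57, 34, 108, 71, 27, 49, 38] for k=0..6.
π_62 has 4 disjoint cycles with lengths [100, 20, 4, 1] on {0,…,124}.
4 cycles on 125: each ℓ→(−1)^(ℓ−1), product (−1)^121 = -1.
Via Zolotarev, sign(π_{62}) = (62|125) = -1.

-1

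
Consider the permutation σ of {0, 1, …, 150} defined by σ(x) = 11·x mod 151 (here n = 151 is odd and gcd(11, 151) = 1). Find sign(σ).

+1

Trace 80: π^k(80) = [80, 125, 16, 25, 124, 5, 55] for k=0..6.
Decompose π into cycles: lengths [75, 75, 1] (3 cycles, including the fixed point 0).
3 cycles on 151: each ℓ→(−1)^(ℓ−1), product (−1)^148 = +1.
Check: (11/151) = +1 by Zolotarev.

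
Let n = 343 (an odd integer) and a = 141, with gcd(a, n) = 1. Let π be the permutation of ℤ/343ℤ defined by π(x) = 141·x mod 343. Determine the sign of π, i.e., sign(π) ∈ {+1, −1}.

+1

Trace 337: π^k(337) = [337, 183, 78, 22, 15, 57, 148] for k=0..6.
Cycle type of π: 49×6 + 7×6 + 1×7; total 19 cycles.
sign(π) = (−1)^{n − #cycles} = (−1)^{343−19} = (−1)^324 = +1.
(141|343)_J = +1 (Zolotarev's lemma cross-check).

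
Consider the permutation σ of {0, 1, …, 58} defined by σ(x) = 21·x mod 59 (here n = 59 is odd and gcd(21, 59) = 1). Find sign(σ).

Start at x=57: 57 → 17 → 3 → 4 → 25 → 53 → 51 → … (one orbit).
π_21 has 3 disjoint cycles with lengths [29, 29, 1] on {0,…,58}.
With 3 cycles on 59 points, sign = (−1)^{59−3} = +1.

+1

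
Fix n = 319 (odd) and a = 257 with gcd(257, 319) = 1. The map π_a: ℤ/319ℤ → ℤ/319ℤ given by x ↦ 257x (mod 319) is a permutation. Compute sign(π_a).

+1

Trace 168: π^k(168) = [168, 111, 136, 181, 262, 25, 45] for k=0..6.
Cycle type of π: 35×8 + 7×4 + 5×2 + 1; total 15 cycles.
15 cycles on 319: each ℓ→(−1)^(ℓ−1), product (−1)^304 = +1.
(257|319)_J = +1 (Zolotarev's lemma cross-check).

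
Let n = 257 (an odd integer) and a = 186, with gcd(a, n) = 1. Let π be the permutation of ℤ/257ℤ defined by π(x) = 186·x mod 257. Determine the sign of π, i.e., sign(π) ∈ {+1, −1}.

-1

Start at x=163: 163 → 249 → 54 → 21 → 51 → 234 → 91 → … (one orbit).
Decompose π into cycles: lengths [256, 1] (2 cycles, including the fixed point 0).
With 2 cycles on 257 points, sign = (−1)^{257−2} = -1.
The Jacobi symbol (186|257) = -1 (Zolotarev) agrees.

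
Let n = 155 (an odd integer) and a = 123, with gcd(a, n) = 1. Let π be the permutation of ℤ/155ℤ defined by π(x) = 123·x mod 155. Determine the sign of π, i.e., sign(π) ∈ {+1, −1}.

Start at x=94: 94 → 92 → 1 → 123 → 94 (one orbit).
The orbit structure of x ↦ 123x mod 155: 47 orbits of sizes [4, 4, 4, 4, 4, 4, 4, 4, 4, 4, 4, 4, 4, 4, 4, 4, 4, 4, 4, 4, 4, 4, 4, 4, 4, 4, 4, 4, 4, 4, 4, 2, 2, 2, 2, 2, 2, 2, 2, 2, 2, 2, 2, 2, 2, 2, 1].
155 − 47 = 108 transpositions; sign(π) = (−1)^108 = +1.
Via Zolotarev, sign(π_{123}) = (123|155) = +1.

+1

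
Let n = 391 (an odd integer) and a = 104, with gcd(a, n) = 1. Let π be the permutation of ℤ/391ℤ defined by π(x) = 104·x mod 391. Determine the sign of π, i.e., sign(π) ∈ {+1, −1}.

Trace 154: π^k(154) = [154, 376, 4, 25, 254, 219, 98] for k=0..6.
The orbit structure of x ↦ 104x mod 391: 9 orbits of sizes [88, 88, 88, 88, 11, 11, 8, 8, 1].
n − c = 391 − 9 = 382; sign = (−1)^382 = +1.

+1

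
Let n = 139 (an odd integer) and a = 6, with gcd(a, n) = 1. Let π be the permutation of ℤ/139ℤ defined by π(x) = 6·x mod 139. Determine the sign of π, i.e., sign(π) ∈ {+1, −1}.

+1

Orbit of 34 under x↦6x: [34, 65, 112, 116, 1, 6, 36]… (length divides ord_139(6)).
π_6 has 7 disjoint cycles with lengths [23, 23, 23, 23, 23, 23, 1] on {0,…,138}.
7 cycles on 139: each ℓ→(−1)^(ℓ−1), product (−1)^132 = +1.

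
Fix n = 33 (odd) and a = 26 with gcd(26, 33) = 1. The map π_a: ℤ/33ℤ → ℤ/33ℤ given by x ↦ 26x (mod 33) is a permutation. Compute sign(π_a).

-1

Trace 26: π^k(26) = [26, 16, 20, 25, 23, 4, 5] for k=0..6.
Cycle lengths of π_26 on ℤ/33ℤ: [10, 10, 5, 5, 2, 1]; 6 cycles in total.
Σ(ℓ_i−1) = 33−6 = 27; sign = (−1)^27 = -1.
Check: (26/33) = -1 by Zolotarev.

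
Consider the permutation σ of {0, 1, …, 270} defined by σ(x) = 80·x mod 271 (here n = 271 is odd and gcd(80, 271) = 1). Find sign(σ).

Start at x=252: 252 → 106 → 79 → 87 → 185 → 166 → 1 → … (one orbit).
Decompose π into cycles: lengths [45, 45, 45, 45, 45, 45, 1] (7 cycles, including the fixed point 0).
sign(π) = (−1)^{n − #cycles} = (−1)^{271−7} = (−1)^264 = +1.
The Jacobi symbol (80|271) = +1 (Zolotarev) agrees.

+1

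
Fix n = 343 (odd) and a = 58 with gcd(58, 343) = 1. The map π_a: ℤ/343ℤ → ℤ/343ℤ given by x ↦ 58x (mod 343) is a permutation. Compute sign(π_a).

+1

Trace 319: π^k(319) = [319, 323, 212, 291, 71, 2, 116] for k=0..6.
Decompose π into cycles: lengths [147, 147, 21, 21, 3, 3, 1] (7 cycles, including the fixed point 0).
343 − 7 = 336 transpositions; sign(π) = (−1)^336 = +1.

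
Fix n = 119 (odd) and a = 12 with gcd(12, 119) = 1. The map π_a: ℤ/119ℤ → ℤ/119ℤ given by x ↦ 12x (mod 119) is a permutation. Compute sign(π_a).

+1

Start at x=20: 20 → 2 → 24 → 50 → 5 → 60 → 6 → … (one orbit).
Decompose π into cycles: lengths [48, 48, 16, 6, 1] (5 cycles, including the fixed point 0).
119 − 5 = 114 transpositions; sign(π) = (−1)^114 = +1.
Check: (12/119) = +1 by Zolotarev.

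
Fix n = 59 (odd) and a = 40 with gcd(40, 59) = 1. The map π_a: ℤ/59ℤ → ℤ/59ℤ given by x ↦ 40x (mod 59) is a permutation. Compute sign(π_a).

-1

Trace 56: π^k(56) = [56, 57, 38, 45, 30, 20, 33] for k=0..6.
2 cycles of lengths [58, 1].
59 − 2 = 57 transpositions; sign(π) = (−1)^57 = -1.
Via Zolotarev, sign(π_{40}) = (40|59) = -1.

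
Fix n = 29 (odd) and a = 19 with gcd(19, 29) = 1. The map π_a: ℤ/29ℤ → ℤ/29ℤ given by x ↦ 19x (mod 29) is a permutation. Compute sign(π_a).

-1

Trace 20: π^k(20) = [20, 3, 28, 10, 16, 14, 5] for k=0..6.
Cycle lengths of π_19 on ℤ/29ℤ: [28, 1]; 2 cycles in total.
29 − 2 = 27 transpositions; sign(π) = (−1)^27 = -1.
Check: (19/29) = -1 by Zolotarev.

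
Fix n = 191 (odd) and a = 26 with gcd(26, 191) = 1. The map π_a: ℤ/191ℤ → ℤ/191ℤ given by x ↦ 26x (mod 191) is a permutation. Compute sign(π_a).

+1

Trace 34: π^k(34) = [34, 120, 64, 136, 98, 65, 162] for k=0..6.
π_26 has 3 disjoint cycles with lengths [95, 95, 1] on {0,…,190}.
3 cycles on 191: each ℓ→(−1)^(ℓ−1), product (−1)^188 = +1.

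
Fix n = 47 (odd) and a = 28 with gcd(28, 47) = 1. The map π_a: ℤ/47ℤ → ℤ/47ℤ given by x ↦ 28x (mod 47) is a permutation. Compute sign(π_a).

+1

Start at x=18: 18 → 34 → 12 → 7 → 8 → 36 → 21 → … (one orbit).
Cycle lengths of π_28 on ℤ/47ℤ: [23, 23, 1]; 3 cycles in total.
3 cycles on 47: each ℓ→(−1)^(ℓ−1), product (−1)^44 = +1.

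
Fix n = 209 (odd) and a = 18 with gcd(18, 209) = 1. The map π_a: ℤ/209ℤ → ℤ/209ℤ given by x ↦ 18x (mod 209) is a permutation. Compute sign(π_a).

+1

Trace 151: π^k(151) = [151, 1, 18, 115, 189, 58, 208] for k=0..6.
The orbit structure of x ↦ 18x mod 209: 29 orbits of sizes [10, 10, 10, 10, 10, 10, 10, 10, 10, 10, 10, 10, 10, 10, 10, 10, 10, 10, 10, 2, 2, 2, 2, 2, 2, 2, 2, 2, 1].
29 cycles on 209: each ℓ→(−1)^(ℓ−1), product (−1)^180 = +1.
Zolotarev: (18|209) = +1, matching the cycle-count sign.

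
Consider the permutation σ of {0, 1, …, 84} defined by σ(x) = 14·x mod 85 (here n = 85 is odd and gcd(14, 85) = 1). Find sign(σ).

Start at x=24: 24 → 81 → 29 → 66 → 74 → 16 → 54 → … (one orbit).
Cycle type of π: 16×5 + 2×2 + 1; total 8 cycles.
n − c = 85 − 8 = 77; sign = (−1)^77 = -1.
The Jacobi symbol (14|85) = -1 (Zolotarev) agrees.

-1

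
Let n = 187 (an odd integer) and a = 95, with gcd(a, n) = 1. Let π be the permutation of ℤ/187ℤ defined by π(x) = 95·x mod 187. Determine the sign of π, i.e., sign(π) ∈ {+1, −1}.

+1

Orbit of 184 under x↦95x: [184, 89, 40, 60, 90, 135, 109]… (length divides ord_187(95)).
5 cycles of lengths [80, 80, 16, 10, 1].
sign(π) = (−1)^{n − #cycles} = (−1)^{187−5} = (−1)^182 = +1.
Check: (95/187) = +1 by Zolotarev.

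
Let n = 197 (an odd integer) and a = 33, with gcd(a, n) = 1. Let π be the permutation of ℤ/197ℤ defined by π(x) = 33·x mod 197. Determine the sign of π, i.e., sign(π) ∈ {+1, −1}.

Trace 191: π^k(191) = [191, 196, 164, 93, 114, 19, 36] for k=0..6.
Cycle type of π: 14×14 + 1; total 15 cycles.
sign(π) = (−1)^{n − #cycles} = (−1)^{197−15} = (−1)^182 = +1.

+1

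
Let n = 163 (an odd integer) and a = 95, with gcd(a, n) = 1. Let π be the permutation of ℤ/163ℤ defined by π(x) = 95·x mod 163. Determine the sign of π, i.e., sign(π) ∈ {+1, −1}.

+1

Trace 91: π^k(91) = [91, 6, 81, 34, 133, 84, 156] for k=0..6.
Cycle type of π: 81×2 + 1; total 3 cycles.
163 − 3 = 160 transpositions; sign(π) = (−1)^160 = +1.
Via Zolotarev, sign(π_{95}) = (95|163) = +1.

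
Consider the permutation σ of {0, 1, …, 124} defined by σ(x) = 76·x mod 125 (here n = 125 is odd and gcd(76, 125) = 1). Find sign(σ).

+1

Orbit of 51 under x↦76x: [51, 1, 76, 26, 101]… (length divides ord_125(76)).
45 cycles of lengths [5, 5, 5, 5, 5, 5, 5, 5, 5, 5, 5, 5, 5, 5, 5, 5, 5, 5, 5, 5, 1, 1, 1, 1, 1, 1, 1, 1, 1, 1, 1, 1, 1, 1, 1, 1, 1, 1, 1, 1, 1, 1, 1, 1, 1].
With 45 cycles on 125 points, sign = (−1)^{125−45} = +1.
(76|125)_J = +1 (Zolotarev's lemma cross-check).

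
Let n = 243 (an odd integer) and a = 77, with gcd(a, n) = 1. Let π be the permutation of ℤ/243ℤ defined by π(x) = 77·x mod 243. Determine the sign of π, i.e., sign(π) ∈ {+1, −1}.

Trace 116: π^k(116) = [116, 184, 74, 109, 131, 124, 71] for k=0..6.
π_77 has 6 disjoint cycles with lengths [162, 54, 18, 6, 2, 1] on {0,…,242}.
Σ(ℓ_i−1) = 243−6 = 237; sign = (−1)^237 = -1.
(77|243)_J = -1 (Zolotarev's lemma cross-check).

-1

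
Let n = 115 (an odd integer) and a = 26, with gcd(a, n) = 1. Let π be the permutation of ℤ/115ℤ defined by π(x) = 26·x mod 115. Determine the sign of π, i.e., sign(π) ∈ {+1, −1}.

Orbit of 31 under x↦26x: [31, 1, 26, 101, 96, 81, 36]… (length divides ord_115(26)).
The orbit structure of x ↦ 26x mod 115: 15 orbits of sizes [11, 11, 11, 11, 11, 11, 11, 11, 11, 11, 1, 1, 1, 1, 1].
Σ(ℓ_i−1) = 115−15 = 100; sign = (−1)^100 = +1.

+1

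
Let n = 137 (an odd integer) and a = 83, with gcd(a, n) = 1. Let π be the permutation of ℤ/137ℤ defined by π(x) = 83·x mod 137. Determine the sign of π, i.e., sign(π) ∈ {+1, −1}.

-1

Trace 8: π^k(8) = [8, 116, 38, 3, 112, 117, 121] for k=0..6.
π_83 has 2 disjoint cycles with lengths [136, 1] on {0,…,136}.
2 cycles on 137: each ℓ→(−1)^(ℓ−1), product (−1)^135 = -1.
(83|137)_J = -1 (Zolotarev's lemma cross-check).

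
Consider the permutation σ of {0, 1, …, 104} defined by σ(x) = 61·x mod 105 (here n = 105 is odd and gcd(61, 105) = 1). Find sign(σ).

-1

Start at x=76: 76 → 16 → 31 → 1 → 61 → 46 → 76 (one orbit).
Cycle type of π: 6×15 + 1×15; total 30 cycles.
With 30 cycles on 105 points, sign = (−1)^{105−30} = -1.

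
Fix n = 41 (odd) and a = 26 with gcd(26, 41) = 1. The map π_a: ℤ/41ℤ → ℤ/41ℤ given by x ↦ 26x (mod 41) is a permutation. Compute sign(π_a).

-1

Orbit of 30 under x↦26x: [30, 1, 26, 20, 28, 31, 27]… (length divides ord_41(26)).
2 cycles of lengths [40, 1].
2 cycles on 41: each ℓ→(−1)^(ℓ−1), product (−1)^39 = -1.
Via Zolotarev, sign(π_{26}) = (26|41) = -1.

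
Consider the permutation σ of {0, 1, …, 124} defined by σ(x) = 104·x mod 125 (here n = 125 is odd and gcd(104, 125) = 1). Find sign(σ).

Trace 109: π^k(109) = [109, 86, 69, 51, 54, 116, 64] for k=0..6.
7 cycles of lengths [50, 50, 10, 10, 2, 2, 1].
Σ(ℓ_i−1) = 125−7 = 118; sign = (−1)^118 = +1.
(104|125)_J = +1 (Zolotarev's lemma cross-check).

+1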